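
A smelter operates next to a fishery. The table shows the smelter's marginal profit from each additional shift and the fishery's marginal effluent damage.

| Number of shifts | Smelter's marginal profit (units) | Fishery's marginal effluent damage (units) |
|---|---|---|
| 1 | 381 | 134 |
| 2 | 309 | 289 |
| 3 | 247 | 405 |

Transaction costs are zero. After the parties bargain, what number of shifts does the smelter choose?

Bargaining reaches the level where marginal profit last exceeds marginal effluent damage.
That holds through level 2 (309 ≥ 289) but not at 3 (247 < 405).

2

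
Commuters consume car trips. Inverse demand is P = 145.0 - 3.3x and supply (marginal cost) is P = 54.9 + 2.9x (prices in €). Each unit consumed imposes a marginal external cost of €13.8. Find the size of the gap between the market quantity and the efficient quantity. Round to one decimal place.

2.2 units

Market equilibrium (private): 54.9 + 2.9x = 145.0 - 3.3x → x_m = 14.5323.
Social marginal benefit = demand − MEC = 131.2 - 3.3x.
Set SMB = MC: 131.2 - 3.3x = 54.9 + 2.9x → x* = 12.3065.
Gap = |14.5323 − 12.3065| = 2.2258.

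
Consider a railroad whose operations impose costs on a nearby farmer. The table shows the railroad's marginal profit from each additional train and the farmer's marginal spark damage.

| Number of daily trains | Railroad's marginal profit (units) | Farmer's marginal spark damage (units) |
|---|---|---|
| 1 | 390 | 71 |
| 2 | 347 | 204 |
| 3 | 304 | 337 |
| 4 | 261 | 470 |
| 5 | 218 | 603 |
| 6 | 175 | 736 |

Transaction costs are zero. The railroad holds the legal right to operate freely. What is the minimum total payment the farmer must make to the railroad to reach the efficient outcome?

958

Left alone the railroad would choose level 6 (marginal profit stays positive).
Efficient level: k* = 2 (marginal profit ≥ marginal spark damage through 2).
The farmer must at least cover the railroad's forgone profit from cutting 6→2: 304 + 261 + 218 + 175 = 958.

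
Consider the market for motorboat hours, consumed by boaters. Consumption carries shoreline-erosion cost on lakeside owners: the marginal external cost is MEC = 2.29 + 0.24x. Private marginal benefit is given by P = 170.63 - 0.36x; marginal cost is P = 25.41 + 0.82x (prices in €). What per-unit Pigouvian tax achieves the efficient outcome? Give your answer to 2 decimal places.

tax = €26.45 per unit

Social marginal benefit = demand − MEC = 168.34 - 0.60x.
Set SMB = MC: 168.34 - 0.60x = 25.41 + 0.82x → x* = 100.6549.
The Pigouvian tax equals MEC at x*: 2.29 + 0.24×100.6549 = 26.4472.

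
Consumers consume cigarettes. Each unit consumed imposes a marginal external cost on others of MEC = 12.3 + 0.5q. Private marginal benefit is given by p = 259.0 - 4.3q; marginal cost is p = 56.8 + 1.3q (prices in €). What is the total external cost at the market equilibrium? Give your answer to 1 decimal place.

€770.0

Market equilibrium (private): 56.8 + 1.3q = 259.0 - 4.3q → q_m = 36.1071.
Total external cost = ∫₀^{q_m} (12.3 + 0.5q) dq = 12.3×36.1071 + ½×0.5×36.1071² = 770.0480.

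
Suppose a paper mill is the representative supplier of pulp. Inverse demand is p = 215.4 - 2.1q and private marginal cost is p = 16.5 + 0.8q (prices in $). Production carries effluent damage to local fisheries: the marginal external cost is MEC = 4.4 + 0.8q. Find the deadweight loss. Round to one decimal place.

DWL = $474.7

Market equilibrium (private): 16.5 + 0.8q = 215.4 - 2.1q → q_m = 68.5862.
Social marginal cost = private MC + MEC = 20.9 + 1.6q.
Set SMC = demand: 20.9 + 1.6q = 215.4 - 2.1q → q* = 52.5676.
The welfare-loss triangle has base |q_m − q*| and height MEC(q_m) (the vertical gap between SMC and demand is zero at q* and MEC at q_m).
DWL = ½ × 16.0186 × 59.2690 = 474.7032.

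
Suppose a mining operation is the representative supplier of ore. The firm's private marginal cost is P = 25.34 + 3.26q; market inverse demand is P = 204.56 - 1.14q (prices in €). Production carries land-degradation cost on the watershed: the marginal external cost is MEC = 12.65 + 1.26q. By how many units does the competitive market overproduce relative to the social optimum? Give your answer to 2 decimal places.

Market equilibrium (private): 25.34 + 3.26q = 204.56 - 1.14q → q_m = 40.7318.
Social marginal cost = private MC + MEC = 37.99 + 4.52q.
Set SMC = demand: 37.99 + 4.52q = 204.56 - 1.14q → q* = 29.4293.
Gap = |40.7318 − 29.4293| = 11.3025.

11.30 units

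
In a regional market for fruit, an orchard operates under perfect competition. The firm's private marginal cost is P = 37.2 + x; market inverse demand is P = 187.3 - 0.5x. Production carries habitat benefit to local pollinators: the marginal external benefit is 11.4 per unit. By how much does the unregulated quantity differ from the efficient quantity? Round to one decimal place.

7.6 units

Market equilibrium (private): 37.2 + x = 187.3 - 0.5x → x_m = 100.0667.
Social marginal cost = private MC − MEB = 25.8 + x.
Set SMC = demand: 25.8 + x = 187.3 - 0.5x → x* = 107.6667.
Gap = |100.0667 − 107.6667| = 7.6000.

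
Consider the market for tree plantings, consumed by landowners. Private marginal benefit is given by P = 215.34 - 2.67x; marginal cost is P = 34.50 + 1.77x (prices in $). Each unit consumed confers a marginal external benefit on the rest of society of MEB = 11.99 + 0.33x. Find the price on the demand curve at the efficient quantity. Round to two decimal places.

Social marginal benefit = demand + MEB = 227.33 - 2.34x.
Set SMB = MC: 227.33 - 2.34x = 34.50 + 1.77x → x* = 46.9173.
Consumer price on the demand curve at x*: 215.34 − 2.67×46.9173 = 90.0708.

P = $90.07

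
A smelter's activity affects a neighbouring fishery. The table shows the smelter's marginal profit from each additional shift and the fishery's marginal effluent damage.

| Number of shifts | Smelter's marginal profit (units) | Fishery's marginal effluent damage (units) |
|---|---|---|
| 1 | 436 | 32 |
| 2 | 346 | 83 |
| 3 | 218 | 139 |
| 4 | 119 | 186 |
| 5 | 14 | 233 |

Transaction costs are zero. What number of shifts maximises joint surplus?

Bargaining reaches the level where marginal profit last exceeds marginal effluent damage.
That holds through level 3 (218 ≥ 139) but not at 4 (119 < 186).

3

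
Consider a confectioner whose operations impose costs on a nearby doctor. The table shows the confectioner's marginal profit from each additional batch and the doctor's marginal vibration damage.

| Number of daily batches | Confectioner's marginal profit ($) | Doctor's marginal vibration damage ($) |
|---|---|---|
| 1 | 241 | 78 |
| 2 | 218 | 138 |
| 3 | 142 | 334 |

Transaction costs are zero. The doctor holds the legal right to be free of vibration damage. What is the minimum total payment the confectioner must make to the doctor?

$216

Efficient level: marginal profit ≥ marginal vibration damage through level 2, so k* = 2.
With the doctor holding the right, the confectioner must at least compensate total damage at k*: 78 + 138 = 216.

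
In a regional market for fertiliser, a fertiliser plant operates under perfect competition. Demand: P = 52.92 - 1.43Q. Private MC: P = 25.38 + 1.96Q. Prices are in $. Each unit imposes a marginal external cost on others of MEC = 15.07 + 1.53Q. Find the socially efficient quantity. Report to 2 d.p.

Social marginal cost = private MC + MEC = 40.45 + 3.49Q.
Set SMC = demand: 40.45 + 3.49Q = 52.92 - 1.43Q → Q* = 2.5346.

Q* = 2.53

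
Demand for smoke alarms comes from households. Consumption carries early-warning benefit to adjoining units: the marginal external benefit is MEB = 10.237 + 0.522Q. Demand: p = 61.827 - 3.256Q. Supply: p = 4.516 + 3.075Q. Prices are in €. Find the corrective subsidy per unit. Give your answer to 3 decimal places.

Social marginal benefit = demand + MEB = 72.064 - 2.734Q.
Set SMB = MC: 72.064 - 2.734Q = 4.516 + 3.075Q → Q* = 11.6282.
The Pigouvian subsidy equals MEB at Q*: 10.237 + 0.522×11.6282 = 16.3069.

subsidy = €16.307 per unit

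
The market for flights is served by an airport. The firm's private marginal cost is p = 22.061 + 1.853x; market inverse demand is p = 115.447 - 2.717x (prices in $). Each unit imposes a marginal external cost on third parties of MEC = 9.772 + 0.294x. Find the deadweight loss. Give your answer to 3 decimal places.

DWL = $25.596

Market equilibrium (private): 22.061 + 1.853x = 115.447 - 2.717x → x_m = 20.4346.
Social marginal cost = private MC + MEC = 31.833 + 2.147x.
Set SMC = demand: 31.833 + 2.147x = 115.447 - 2.717x → x* = 17.1904.
The welfare-loss triangle has base |x_m − x*| and height MEC(x_m) (the vertical gap between SMC and demand is zero at x* and MEC at x_m).
DWL = ½ × 3.2442 × 15.7798 = 25.5964.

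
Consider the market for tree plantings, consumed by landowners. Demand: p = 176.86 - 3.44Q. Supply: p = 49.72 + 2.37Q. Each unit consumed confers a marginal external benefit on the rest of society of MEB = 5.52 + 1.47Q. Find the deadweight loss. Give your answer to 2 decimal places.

Market equilibrium (private): 49.72 + 2.37Q = 176.86 - 3.44Q → Q_m = 21.8830.
Social marginal benefit = demand + MEB = 182.38 - 1.97Q.
Set SMB = MC: 182.38 - 1.97Q = 49.72 + 2.37Q → Q* = 30.5668.
Between Q* and Q_m the wedge SMB − MC runs linearly from 0 to MEB(Q_m), so the loss is a triangle.
DWL = ½ × 8.6838 × 37.6880 = 163.6375.

DWL = 163.64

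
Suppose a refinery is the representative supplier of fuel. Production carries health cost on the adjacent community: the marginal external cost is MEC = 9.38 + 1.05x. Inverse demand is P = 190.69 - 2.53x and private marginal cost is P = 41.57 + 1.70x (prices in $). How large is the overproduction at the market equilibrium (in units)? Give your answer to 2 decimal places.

8.79 units

Market equilibrium (private): 41.57 + 1.70x = 190.69 - 2.53x → x_m = 35.2530.
Social marginal cost = private MC + MEC = 50.95 + 2.75x.
Set SMC = demand: 50.95 + 2.75x = 190.69 - 2.53x → x* = 26.4659.
Gap = |35.2530 − 26.4659| = 8.7871.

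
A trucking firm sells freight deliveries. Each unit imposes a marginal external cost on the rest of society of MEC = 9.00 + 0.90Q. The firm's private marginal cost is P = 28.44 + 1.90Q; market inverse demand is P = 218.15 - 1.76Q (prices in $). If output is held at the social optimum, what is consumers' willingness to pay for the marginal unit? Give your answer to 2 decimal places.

Social marginal cost = private MC + MEC = 37.44 + 2.80Q.
Set SMC = demand: 37.44 + 2.80Q = 218.15 - 1.76Q → Q* = 39.6294.
Consumer price on the demand curve at Q*: 218.15 − 1.76×39.6294 = 148.4023.

P = $148.40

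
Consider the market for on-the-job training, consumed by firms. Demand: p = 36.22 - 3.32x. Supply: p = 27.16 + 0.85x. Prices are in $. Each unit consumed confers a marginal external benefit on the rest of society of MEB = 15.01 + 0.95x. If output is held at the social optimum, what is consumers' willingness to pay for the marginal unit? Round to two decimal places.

P = $11.40

Social marginal benefit = demand + MEB = 51.23 - 2.37x.
Set SMB = MC: 51.23 - 2.37x = 27.16 + 0.85x → x* = 7.4752.
Consumer price on the demand curve at x*: 36.22 − 3.32×7.4752 = 11.4023.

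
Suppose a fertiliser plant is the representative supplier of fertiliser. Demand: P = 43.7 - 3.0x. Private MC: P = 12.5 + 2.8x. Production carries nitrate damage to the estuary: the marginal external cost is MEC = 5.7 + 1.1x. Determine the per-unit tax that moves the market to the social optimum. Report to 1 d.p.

tax = 9.8 per unit

Social marginal cost = private MC + MEC = 18.2 + 3.9x.
Set SMC = demand: 18.2 + 3.9x = 43.7 - 3.0x → x* = 3.6957.
The Pigouvian tax equals MEC at x*: 5.7 + 1.1×3.6957 = 9.7653.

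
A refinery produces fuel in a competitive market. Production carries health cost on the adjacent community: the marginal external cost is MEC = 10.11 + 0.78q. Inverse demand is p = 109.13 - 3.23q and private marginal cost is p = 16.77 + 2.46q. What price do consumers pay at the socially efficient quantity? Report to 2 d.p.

Social marginal cost = private MC + MEC = 26.88 + 3.24q.
Set SMC = demand: 26.88 + 3.24q = 109.13 - 3.23q → q* = 12.7125.
Consumer price on the demand curve at q*: 109.13 − 3.23×12.7125 = 68.0686.

P = 68.07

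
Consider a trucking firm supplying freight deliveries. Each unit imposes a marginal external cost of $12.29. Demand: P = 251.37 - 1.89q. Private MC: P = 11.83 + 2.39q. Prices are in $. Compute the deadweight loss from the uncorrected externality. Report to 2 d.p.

Market equilibrium (private): 11.83 + 2.39q = 251.37 - 1.89q → q_m = 55.9673.
Social marginal cost = private MC + MEC = 24.12 + 2.39q.
Set SMC = demand: 24.12 + 2.39q = 251.37 - 1.89q → q* = 53.0958.
Height of the DWL triangle at q_m is SMC(q_m) − demand(q_m) = MEC(q_m) = 12.2900.
DWL = ½ × 2.8715 × 12.2900 = 17.6454.

DWL = $17.65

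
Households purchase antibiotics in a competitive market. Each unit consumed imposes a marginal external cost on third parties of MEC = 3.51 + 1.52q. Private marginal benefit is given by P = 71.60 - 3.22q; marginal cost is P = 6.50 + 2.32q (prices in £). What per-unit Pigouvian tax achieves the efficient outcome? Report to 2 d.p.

tax = £16.77 per unit

Social marginal benefit = demand − MEC = 68.09 - 4.74q.
Set SMB = MC: 68.09 - 4.74q = 6.50 + 2.32q → q* = 8.7238.
The Pigouvian tax equals MEC at q*: 3.51 + 1.52×8.7238 = 16.7702.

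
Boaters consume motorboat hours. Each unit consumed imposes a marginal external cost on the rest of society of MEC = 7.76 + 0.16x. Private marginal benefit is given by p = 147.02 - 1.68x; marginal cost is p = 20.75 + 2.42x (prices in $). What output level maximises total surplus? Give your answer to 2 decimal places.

x* = 27.82

Social marginal benefit = demand − MEC = 139.26 - 1.84x.
Set SMB = MC: 139.26 - 1.84x = 20.75 + 2.42x → x* = 27.8192.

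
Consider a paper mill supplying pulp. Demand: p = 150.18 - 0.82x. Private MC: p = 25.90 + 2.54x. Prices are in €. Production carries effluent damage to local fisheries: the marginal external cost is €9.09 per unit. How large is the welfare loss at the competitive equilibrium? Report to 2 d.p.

Market equilibrium (private): 25.90 + 2.54x = 150.18 - 0.82x → x_m = 36.9881.
Social marginal cost = private MC + MEC = 34.99 + 2.54x.
Set SMC = demand: 34.99 + 2.54x = 150.18 - 0.82x → x* = 34.2827.
The welfare-loss triangle has base |x_m − x*| and height MEC(x_m) (the vertical gap between SMC and demand is zero at x* and MEC at x_m).
DWL = ½ × 2.7054 × 9.0900 = 12.2960.

DWL = €12.30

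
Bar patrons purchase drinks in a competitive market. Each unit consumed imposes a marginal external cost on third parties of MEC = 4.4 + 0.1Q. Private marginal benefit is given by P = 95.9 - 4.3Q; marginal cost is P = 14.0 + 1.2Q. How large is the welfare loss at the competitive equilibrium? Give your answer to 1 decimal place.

Market equilibrium (private): 14.0 + 1.2Q = 95.9 - 4.3Q → Q_m = 14.8909.
Social marginal benefit = demand − MEC = 91.5 - 4.4Q.
Set SMB = MC: 91.5 - 4.4Q = 14.0 + 1.2Q → Q* = 13.8393.
The welfare-loss triangle has base |Q_m − Q*| and height MEC(Q_m) (the vertical gap between SMB and MC is zero at Q* and MEC at Q_m).
DWL = ½ × 1.0516 × 5.8891 = 3.0965.

DWL = 3.1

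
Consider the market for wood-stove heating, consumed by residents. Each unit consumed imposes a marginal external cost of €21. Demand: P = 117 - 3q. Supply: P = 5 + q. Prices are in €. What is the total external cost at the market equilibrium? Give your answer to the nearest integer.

Market equilibrium (private): 5 + q = 117 - 3q → q_m = 28.0000.
Total external cost = MEC × q_m = 21 × 28.0000 = 588.0000.

€588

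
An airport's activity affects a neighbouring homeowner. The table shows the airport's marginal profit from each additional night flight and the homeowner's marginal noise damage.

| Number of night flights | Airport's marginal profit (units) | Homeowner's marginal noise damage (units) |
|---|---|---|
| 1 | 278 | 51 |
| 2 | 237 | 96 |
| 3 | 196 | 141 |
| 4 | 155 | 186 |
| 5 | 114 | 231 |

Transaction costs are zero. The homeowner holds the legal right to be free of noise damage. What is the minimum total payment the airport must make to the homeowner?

Efficient level: marginal profit ≥ marginal noise damage through level 3, so k* = 3.
With the homeowner holding the right, the airport must at least compensate total damage at k*: 51 + 96 + 141 = 288.

288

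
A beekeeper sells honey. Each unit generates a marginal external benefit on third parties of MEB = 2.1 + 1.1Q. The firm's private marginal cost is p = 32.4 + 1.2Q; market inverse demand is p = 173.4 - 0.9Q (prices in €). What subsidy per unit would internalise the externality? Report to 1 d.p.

Social marginal cost = private MC − MEB = 30.3 + 0.1Q.
Set SMC = demand: 30.3 + 0.1Q = 173.4 - 0.9Q → Q* = 143.1000.
The Pigouvian subsidy equals MEB at Q*: 2.1 + 1.1×143.1000 = 159.5100.

subsidy = €159.5 per unit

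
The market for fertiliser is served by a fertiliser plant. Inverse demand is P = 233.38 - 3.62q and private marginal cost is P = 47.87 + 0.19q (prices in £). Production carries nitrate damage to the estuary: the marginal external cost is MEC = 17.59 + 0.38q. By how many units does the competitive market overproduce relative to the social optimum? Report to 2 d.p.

Market equilibrium (private): 47.87 + 0.19q = 233.38 - 3.62q → q_m = 48.6903.
Social marginal cost = private MC + MEC = 65.46 + 0.57q.
Set SMC = demand: 65.46 + 0.57q = 233.38 - 3.62q → q* = 40.0764.
Gap = |48.6903 − 40.0764| = 8.6139.

8.61 units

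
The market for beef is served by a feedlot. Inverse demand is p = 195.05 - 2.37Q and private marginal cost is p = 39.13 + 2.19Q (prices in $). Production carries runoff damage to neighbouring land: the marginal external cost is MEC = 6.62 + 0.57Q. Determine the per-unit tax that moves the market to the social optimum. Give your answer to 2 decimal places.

Social marginal cost = private MC + MEC = 45.75 + 2.76Q.
Set SMC = demand: 45.75 + 2.76Q = 195.05 - 2.37Q → Q* = 29.1033.
The Pigouvian tax equals MEC at Q*: 6.62 + 0.57×29.1033 = 23.2089.

tax = $23.21 per unit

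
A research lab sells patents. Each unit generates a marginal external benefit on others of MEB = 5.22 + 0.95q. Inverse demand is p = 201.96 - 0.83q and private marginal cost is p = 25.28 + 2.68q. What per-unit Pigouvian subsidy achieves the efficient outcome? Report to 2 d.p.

Social marginal cost = private MC − MEB = 20.06 + 1.73q.
Set SMC = demand: 20.06 + 1.73q = 201.96 - 0.83q → q* = 71.0547.
The Pigouvian subsidy equals MEB at q*: 5.22 + 0.95×71.0547 = 72.7220.

subsidy = 72.72 per unit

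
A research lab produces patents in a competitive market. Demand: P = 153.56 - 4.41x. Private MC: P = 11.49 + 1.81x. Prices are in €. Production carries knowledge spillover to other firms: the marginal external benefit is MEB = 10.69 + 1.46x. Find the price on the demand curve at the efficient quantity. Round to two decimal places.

Social marginal cost = private MC − MEB = 0.80 + 0.35x.
Set SMC = demand: 0.80 + 0.35x = 153.56 - 4.41x → x* = 32.0924.
Consumer price on the demand curve at x*: 153.56 − 4.41×32.0924 = 12.0325.

P = €12.03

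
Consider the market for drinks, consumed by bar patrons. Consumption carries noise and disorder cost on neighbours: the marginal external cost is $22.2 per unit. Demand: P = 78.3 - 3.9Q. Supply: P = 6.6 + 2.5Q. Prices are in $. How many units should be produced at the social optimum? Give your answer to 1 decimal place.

Q* = 7.7

Social marginal benefit = demand − MEC = 56.1 - 3.9Q.
Set SMB = MC: 56.1 - 3.9Q = 6.6 + 2.5Q → Q* = 7.7344.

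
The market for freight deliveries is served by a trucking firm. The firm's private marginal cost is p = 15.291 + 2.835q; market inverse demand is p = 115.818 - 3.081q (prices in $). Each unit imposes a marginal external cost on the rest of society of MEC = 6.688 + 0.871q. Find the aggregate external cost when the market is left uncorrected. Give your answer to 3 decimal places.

Market equilibrium (private): 15.291 + 2.835q = 115.818 - 3.081q → q_m = 16.9924.
Total external cost = ∫₀^{q_m} (6.688 + 0.871q) dq = 6.688×16.9924 + ½×0.871×16.9924² = 239.3922.

$239.392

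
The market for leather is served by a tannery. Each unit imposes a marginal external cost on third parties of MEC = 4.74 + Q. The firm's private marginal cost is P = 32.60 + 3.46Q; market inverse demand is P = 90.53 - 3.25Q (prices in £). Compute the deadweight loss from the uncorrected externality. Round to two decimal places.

DWL = £11.60

Market equilibrium (private): 32.60 + 3.46Q = 90.53 - 3.25Q → Q_m = 8.6334.
Social marginal cost = private MC + MEC = 37.34 + 4.46Q.
Set SMC = demand: 37.34 + 4.46Q = 90.53 - 3.25Q → Q* = 6.8988.
Between Q* and Q_m the wedge SMC − demand runs linearly from 0 to MEC(Q_m), so the loss is a triangle.
DWL = ½ × 1.7346 × 13.3734 = 11.5987.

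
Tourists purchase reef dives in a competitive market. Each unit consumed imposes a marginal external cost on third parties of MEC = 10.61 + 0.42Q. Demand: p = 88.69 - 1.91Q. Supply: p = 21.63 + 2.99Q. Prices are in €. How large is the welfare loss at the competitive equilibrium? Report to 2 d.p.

Market equilibrium (private): 21.63 + 2.99Q = 88.69 - 1.91Q → Q_m = 13.6857.
Social marginal benefit = demand − MEC = 78.08 - 2.33Q.
Set SMB = MC: 78.08 - 2.33Q = 21.63 + 2.99Q → Q* = 10.6109.
Between Q* and Q_m the wedge MC − SMB runs linearly from 0 to MEC(Q_m), so the loss is a triangle.
DWL = ½ × 3.0748 × 16.3580 = 25.1488.

DWL = €25.15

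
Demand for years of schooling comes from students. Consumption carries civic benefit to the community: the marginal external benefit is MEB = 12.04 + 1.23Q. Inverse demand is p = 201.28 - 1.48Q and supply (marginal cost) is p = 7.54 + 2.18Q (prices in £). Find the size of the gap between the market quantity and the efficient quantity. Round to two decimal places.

31.75 units

Market equilibrium (private): 7.54 + 2.18Q = 201.28 - 1.48Q → Q_m = 52.9344.
Social marginal benefit = demand + MEB = 213.32 - 0.25Q.
Set SMB = MC: 213.32 - 0.25Q = 7.54 + 2.18Q → Q* = 84.6831.
Gap = |52.9344 − 84.6831| = 31.7487.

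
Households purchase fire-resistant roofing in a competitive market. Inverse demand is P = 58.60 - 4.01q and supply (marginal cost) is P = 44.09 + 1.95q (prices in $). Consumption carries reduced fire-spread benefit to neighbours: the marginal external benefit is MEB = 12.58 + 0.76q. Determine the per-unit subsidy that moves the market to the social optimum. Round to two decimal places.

subsidy = $16.54 per unit

Social marginal benefit = demand + MEB = 71.18 - 3.25q.
Set SMB = MC: 71.18 - 3.25q = 44.09 + 1.95q → q* = 5.2096.
The Pigouvian subsidy equals MEB at q*: 12.58 + 0.76×5.2096 = 16.5393.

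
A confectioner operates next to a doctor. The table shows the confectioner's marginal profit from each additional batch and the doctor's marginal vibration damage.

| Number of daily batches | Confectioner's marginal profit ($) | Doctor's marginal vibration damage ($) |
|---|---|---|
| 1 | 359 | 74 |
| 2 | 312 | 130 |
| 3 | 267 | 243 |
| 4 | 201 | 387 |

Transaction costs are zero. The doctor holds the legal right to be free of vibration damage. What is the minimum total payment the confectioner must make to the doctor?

$447

Efficient level: marginal profit ≥ marginal vibration damage through level 3, so k* = 3.
With the doctor holding the right, the confectioner must at least compensate total damage at k*: 74 + 130 + 243 = 447.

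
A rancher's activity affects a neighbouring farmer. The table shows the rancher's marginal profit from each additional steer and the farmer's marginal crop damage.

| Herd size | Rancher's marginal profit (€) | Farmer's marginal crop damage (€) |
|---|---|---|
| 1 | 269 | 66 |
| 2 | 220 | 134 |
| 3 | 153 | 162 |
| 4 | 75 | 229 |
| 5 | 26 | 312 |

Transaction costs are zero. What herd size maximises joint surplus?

Bargaining reaches the level where marginal profit last exceeds marginal crop damage.
That holds through level 2 (220 ≥ 134) but not at 3 (153 < 162).

2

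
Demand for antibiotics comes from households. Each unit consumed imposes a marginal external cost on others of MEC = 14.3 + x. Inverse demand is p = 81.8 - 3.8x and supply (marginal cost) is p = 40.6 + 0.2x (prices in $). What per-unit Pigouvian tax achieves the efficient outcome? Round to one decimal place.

Social marginal benefit = demand − MEC = 67.5 - 4.8x.
Set SMB = MC: 67.5 - 4.8x = 40.6 + 0.2x → x* = 5.3800.
The Pigouvian tax equals MEC at x*: 14.3 + 1.0×5.3800 = 19.6800.

tax = $19.7 per unit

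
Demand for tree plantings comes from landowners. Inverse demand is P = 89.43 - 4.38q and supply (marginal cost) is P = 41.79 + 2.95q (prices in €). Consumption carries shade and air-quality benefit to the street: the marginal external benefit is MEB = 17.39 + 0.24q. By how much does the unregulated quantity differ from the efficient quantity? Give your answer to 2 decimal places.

Market equilibrium (private): 41.79 + 2.95q = 89.43 - 4.38q → q_m = 6.4993.
Social marginal benefit = demand + MEB = 106.82 - 4.14q.
Set SMB = MC: 106.82 - 4.14q = 41.79 + 2.95q → q* = 9.1721.
Gap = |6.4993 − 9.1721| = 2.6728.

2.67 units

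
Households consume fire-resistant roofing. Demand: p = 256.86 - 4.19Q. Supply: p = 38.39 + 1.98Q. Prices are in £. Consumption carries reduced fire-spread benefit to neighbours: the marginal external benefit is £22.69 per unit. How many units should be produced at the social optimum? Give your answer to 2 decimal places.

Social marginal benefit = demand + MEB = 279.55 - 4.19Q.
Set SMB = MC: 279.55 - 4.19Q = 38.39 + 1.98Q → Q* = 39.0859.

Q* = 39.09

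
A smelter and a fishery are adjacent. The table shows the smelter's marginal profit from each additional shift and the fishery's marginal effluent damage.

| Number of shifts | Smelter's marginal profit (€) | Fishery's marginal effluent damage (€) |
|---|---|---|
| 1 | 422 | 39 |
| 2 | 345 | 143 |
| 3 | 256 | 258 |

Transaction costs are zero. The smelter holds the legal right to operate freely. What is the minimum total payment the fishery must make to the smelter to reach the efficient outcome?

Left alone the smelter would choose level 3 (marginal profit stays positive).
Efficient level: k* = 2 (marginal profit ≥ marginal effluent damage through 2).
The fishery must at least cover the smelter's forgone profit from cutting 3→2: 256 = 256.

€256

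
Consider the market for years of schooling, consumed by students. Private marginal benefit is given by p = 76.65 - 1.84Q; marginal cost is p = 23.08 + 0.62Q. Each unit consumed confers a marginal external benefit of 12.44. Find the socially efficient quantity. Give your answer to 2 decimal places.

Q* = 26.83

Social marginal benefit = demand + MEB = 89.09 - 1.84Q.
Set SMB = MC: 89.09 - 1.84Q = 23.08 + 0.62Q → Q* = 26.8333.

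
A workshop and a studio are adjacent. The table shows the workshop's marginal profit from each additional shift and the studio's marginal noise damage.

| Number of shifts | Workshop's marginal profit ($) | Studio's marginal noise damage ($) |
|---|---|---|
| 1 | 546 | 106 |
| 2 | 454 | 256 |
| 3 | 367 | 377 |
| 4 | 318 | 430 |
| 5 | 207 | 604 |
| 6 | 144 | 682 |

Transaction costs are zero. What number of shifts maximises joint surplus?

Bargaining reaches the level where marginal profit last exceeds marginal noise damage.
That holds through level 2 (454 ≥ 256) but not at 3 (367 < 377).

2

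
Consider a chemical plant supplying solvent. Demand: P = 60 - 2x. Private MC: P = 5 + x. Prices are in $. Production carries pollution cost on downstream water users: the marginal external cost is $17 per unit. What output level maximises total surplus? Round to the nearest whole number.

x* = 13

Social marginal cost = private MC + MEC = 22 + x.
Set SMC = demand: 22 + x = 60 - 2x → x* = 12.6667.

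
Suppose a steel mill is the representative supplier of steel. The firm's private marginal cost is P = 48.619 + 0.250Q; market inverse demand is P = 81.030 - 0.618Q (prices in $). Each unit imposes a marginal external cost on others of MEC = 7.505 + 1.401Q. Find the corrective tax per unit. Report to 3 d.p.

Social marginal cost = private MC + MEC = 56.124 + 1.651Q.
Set SMC = demand: 56.124 + 1.651Q = 81.030 - 0.618Q → Q* = 10.9766.
The Pigouvian tax equals MEC at Q*: 7.505 + 1.401×10.9766 = 22.8832.

tax = $22.883 per unit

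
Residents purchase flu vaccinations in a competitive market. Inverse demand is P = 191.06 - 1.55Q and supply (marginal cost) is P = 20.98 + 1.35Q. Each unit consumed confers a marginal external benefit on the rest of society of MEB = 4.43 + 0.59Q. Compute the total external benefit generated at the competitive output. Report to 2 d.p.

1274.50

Market equilibrium (private): 20.98 + 1.35Q = 191.06 - 1.55Q → Q_m = 58.6483.
Total external benefit = ∫₀^{Q_m} (4.43 + 0.59Q) dQ = 4.43×58.6483 + ½×0.59×58.6483² = 1274.5008.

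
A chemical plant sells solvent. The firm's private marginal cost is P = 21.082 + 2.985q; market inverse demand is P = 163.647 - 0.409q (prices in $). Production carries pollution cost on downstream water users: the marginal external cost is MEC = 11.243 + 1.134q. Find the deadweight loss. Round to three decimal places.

Market equilibrium (private): 21.082 + 2.985q = 163.647 - 0.409q → q_m = 42.0050.
Social marginal cost = private MC + MEC = 32.325 + 4.119q.
Set SMC = demand: 32.325 + 4.119q = 163.647 - 0.409q → q* = 29.0022.
The loss is the area between SMC and demand from q* to q_m; with linear curves that's a triangle of height MEC(q_m).
DWL = ½ × 13.0028 × 58.8767 = 382.7810.

DWL = $382.781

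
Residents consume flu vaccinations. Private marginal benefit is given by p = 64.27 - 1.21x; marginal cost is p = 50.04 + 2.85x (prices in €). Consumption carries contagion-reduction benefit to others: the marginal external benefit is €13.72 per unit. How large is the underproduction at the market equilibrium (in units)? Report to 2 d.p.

Market equilibrium (private): 50.04 + 2.85x = 64.27 - 1.21x → x_m = 3.5049.
Social marginal benefit = demand + MEB = 77.99 - 1.21x.
Set SMB = MC: 77.99 - 1.21x = 50.04 + 2.85x → x* = 6.8842.
Gap = |3.5049 − 6.8842| = 3.3793.

3.38 units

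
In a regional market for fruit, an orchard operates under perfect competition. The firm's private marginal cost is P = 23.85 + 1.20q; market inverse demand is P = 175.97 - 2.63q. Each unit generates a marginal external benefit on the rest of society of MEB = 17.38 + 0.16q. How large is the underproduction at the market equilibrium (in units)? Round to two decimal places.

6.47 units

Market equilibrium (private): 23.85 + 1.20q = 175.97 - 2.63q → q_m = 39.7180.
Social marginal cost = private MC − MEB = 6.47 + 1.04q.
Set SMC = demand: 6.47 + 1.04q = 175.97 - 2.63q → q* = 46.1853.
Gap = |39.7180 − 46.1853| = 6.4673.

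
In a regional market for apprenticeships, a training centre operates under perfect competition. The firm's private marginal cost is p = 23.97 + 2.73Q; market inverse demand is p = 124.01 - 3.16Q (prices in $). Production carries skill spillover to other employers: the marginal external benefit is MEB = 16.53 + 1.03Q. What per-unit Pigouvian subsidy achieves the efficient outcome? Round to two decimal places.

Social marginal cost = private MC − MEB = 7.44 + 1.70Q.
Set SMC = demand: 7.44 + 1.70Q = 124.01 - 3.16Q → Q* = 23.9856.
The Pigouvian subsidy equals MEB at Q*: 16.53 + 1.03×23.9856 = 41.2352.

subsidy = $41.24 per unit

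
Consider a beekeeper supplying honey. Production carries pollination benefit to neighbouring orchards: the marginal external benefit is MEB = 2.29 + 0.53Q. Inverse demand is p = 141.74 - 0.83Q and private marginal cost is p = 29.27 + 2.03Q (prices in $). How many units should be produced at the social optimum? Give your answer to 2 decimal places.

Q* = 49.25

Social marginal cost = private MC − MEB = 26.98 + 1.50Q.
Set SMC = demand: 26.98 + 1.50Q = 141.74 - 0.83Q → Q* = 49.2532.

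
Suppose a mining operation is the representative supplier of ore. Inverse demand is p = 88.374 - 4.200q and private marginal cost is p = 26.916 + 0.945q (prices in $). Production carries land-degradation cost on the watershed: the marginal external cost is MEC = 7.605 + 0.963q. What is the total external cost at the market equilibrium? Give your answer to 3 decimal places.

$159.547

Market equilibrium (private): 26.916 + 0.945q = 88.374 - 4.200q → q_m = 11.9452.
Total external cost = ∫₀^{q_m} (7.605 + 0.963q) dq = 7.605×11.9452 + ½×0.963×11.9452² = 159.5474.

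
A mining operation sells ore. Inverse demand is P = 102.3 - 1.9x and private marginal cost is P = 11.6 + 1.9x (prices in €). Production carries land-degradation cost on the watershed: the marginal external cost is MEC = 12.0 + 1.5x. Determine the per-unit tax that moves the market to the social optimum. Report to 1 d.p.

Social marginal cost = private MC + MEC = 23.6 + 3.4x.
Set SMC = demand: 23.6 + 3.4x = 102.3 - 1.9x → x* = 14.8491.
The Pigouvian tax equals MEC at x*: 12.0 + 1.5×14.8491 = 34.2737.

tax = €34.3 per unit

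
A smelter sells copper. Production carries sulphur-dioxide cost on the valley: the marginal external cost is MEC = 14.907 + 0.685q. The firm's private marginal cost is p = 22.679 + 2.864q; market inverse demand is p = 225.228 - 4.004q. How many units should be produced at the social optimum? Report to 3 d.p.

Social marginal cost = private MC + MEC = 37.586 + 3.549q.
Set SMC = demand: 37.586 + 3.549q = 225.228 - 4.004q → q* = 24.8434.

q* = 24.843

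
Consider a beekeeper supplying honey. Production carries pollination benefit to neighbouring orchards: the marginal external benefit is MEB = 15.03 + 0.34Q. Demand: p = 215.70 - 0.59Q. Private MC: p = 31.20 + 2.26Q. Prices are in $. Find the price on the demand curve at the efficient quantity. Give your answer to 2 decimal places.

Social marginal cost = private MC − MEB = 16.17 + 1.92Q.
Set SMC = demand: 16.17 + 1.92Q = 215.70 - 0.59Q → Q* = 79.4940.
Consumer price on the demand curve at Q*: 215.70 − 0.59×79.4940 = 168.7985.

P = $168.80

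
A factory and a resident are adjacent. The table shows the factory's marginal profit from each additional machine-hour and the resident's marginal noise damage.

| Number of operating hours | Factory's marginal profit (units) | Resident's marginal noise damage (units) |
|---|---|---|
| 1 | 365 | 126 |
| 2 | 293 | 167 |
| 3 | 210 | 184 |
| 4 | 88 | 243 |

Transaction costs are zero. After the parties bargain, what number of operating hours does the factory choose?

Bargaining reaches the level where marginal profit last exceeds marginal noise damage.
That holds through level 3 (210 ≥ 184) but not at 4 (88 < 243).

3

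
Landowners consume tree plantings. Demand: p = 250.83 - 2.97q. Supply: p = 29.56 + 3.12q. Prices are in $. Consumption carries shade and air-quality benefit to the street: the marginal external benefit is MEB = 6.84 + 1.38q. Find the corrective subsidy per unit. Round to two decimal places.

Social marginal benefit = demand + MEB = 257.67 - 1.59q.
Set SMB = MC: 257.67 - 1.59q = 29.56 + 3.12q → q* = 48.4310.
The Pigouvian subsidy equals MEB at q*: 6.84 + 1.38×48.4310 = 73.6748.

subsidy = $73.67 per unit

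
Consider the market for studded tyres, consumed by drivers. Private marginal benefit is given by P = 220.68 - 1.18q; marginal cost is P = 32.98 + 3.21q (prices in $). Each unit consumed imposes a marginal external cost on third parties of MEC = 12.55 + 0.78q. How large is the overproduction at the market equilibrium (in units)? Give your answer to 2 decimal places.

Market equilibrium (private): 32.98 + 3.21q = 220.68 - 1.18q → q_m = 42.7563.
Social marginal benefit = demand − MEC = 208.13 - 1.96q.
Set SMB = MC: 208.13 - 1.96q = 32.98 + 3.21q → q* = 33.8781.
Gap = |42.7563 − 33.8781| = 8.8782.

8.88 units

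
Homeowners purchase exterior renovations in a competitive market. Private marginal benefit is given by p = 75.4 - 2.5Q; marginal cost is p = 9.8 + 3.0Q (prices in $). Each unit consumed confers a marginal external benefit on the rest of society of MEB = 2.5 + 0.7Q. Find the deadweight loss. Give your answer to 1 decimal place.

DWL = $12.3

Market equilibrium (private): 9.8 + 3.0Q = 75.4 - 2.5Q → Q_m = 11.9273.
Social marginal benefit = demand + MEB = 77.9 - 1.8Q.
Set SMB = MC: 77.9 - 1.8Q = 9.8 + 3.0Q → Q* = 14.1875.
Height of the DWL triangle at Q_m is SMB(Q_m) − MC(Q_m) = MEB(Q_m) = 10.8491.
DWL = ½ × 2.2602 × 10.8491 = 12.2606.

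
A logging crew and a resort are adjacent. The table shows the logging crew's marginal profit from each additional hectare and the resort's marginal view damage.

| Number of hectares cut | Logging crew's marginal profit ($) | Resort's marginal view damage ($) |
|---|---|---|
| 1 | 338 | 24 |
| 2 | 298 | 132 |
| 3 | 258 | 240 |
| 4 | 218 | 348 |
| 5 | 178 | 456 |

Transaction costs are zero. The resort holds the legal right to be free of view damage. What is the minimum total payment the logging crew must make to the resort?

Efficient level: marginal profit ≥ marginal view damage through level 3, so k* = 3.
With the resort holding the right, the logging crew must at least compensate total damage at k*: 24 + 132 + 240 = 396.

$396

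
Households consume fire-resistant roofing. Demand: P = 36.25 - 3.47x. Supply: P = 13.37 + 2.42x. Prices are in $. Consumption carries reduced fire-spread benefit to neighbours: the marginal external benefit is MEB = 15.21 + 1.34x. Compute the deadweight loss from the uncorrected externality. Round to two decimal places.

DWL = $45.80

Market equilibrium (private): 13.37 + 2.42x = 36.25 - 3.47x → x_m = 3.8846.
Social marginal benefit = demand + MEB = 51.46 - 2.13x.
Set SMB = MC: 51.46 - 2.13x = 13.37 + 2.42x → x* = 8.3714.
The welfare-loss triangle has base |x_m − x*| and height MEB(x_m) (the vertical gap between SMB and MC is zero at x* and MEB at x_m).
DWL = ½ × 4.4868 × 20.4153 = 45.7997.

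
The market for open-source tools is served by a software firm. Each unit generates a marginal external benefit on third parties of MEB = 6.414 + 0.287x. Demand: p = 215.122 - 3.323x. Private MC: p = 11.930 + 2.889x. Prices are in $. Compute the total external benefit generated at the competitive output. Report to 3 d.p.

$363.333

Market equilibrium (private): 11.930 + 2.889x = 215.122 - 3.323x → x_m = 32.7096.
Total external benefit = ∫₀^{x_m} (6.414 + 0.287x) dx = 6.414×32.7096 + ½×0.287×32.7096² = 363.3326.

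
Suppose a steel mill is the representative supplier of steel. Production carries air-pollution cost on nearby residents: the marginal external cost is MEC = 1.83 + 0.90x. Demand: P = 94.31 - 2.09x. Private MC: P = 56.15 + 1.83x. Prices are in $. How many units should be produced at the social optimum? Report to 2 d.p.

Social marginal cost = private MC + MEC = 57.98 + 2.73x.
Set SMC = demand: 57.98 + 2.73x = 94.31 - 2.09x → x* = 7.5373.

x* = 7.54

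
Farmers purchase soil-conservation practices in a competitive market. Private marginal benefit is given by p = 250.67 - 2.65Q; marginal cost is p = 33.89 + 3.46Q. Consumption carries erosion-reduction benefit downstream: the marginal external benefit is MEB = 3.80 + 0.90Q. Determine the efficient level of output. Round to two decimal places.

Social marginal benefit = demand + MEB = 254.47 - 1.75Q.
Set SMB = MC: 254.47 - 1.75Q = 33.89 + 3.46Q → Q* = 42.3378.

Q* = 42.34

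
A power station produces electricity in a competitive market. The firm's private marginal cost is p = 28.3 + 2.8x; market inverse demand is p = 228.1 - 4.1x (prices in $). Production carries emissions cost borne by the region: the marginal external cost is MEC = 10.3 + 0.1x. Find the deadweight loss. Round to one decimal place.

Market equilibrium (private): 28.3 + 2.8x = 228.1 - 4.1x → x_m = 28.9565.
Social marginal cost = private MC + MEC = 38.6 + 2.9x.
Set SMC = demand: 38.6 + 2.9x = 228.1 - 4.1x → x* = 27.0714.
The welfare-loss triangle has base |x_m − x*| and height MEC(x_m) (the vertical gap between SMC and demand is zero at x* and MEC at x_m).
DWL = ½ × 1.8851 × 13.1957 = 12.4376.

DWL = $12.4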